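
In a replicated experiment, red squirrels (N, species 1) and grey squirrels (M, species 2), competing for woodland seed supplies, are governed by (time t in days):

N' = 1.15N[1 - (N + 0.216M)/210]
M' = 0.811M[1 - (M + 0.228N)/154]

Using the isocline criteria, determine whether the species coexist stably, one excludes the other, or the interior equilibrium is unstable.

stable coexistence

Compare the nullcline intercepts: K1/α12 = 210/0.216 = 972 > K2 = 154; K2/α21 = 154/0.228 = 675 > K1 = 210.
Since both inequalities hold, each species can invade when rare, so the interior equilibrium is stable.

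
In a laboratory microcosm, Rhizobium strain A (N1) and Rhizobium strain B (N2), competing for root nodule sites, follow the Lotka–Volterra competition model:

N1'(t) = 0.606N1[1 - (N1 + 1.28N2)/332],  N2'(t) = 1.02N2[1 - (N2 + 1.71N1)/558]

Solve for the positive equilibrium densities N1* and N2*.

N1* ≈ 322, N2* ≈ 8.18

Setting both brackets to zero gives the nullclines N1 + 1.28N2 = 332 and 1.71N1 + N2 = 558.
Substituting N2 = 558 - 1.71N1 into the first: N1(1 - 1.28·1.71) = 332 - 1.28·558.
So N1* = -382/-1.19 = 322, and then N2* = 558 - 1.71·322 = 8.18.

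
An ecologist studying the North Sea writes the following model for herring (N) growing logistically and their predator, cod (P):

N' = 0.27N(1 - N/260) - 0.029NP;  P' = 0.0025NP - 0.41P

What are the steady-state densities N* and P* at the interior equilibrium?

From dP/dt = 0 with P > 0: 0.0025N* = 0.41, so N* = 164.
Substitute into dN/dt = 0: 0.27(1 - 164/260) = 0.029P*.
The bracket is 0.369, giving P* = 0.0997/0.029 = 3.44.

N* ≈ 164, P* ≈ 3.44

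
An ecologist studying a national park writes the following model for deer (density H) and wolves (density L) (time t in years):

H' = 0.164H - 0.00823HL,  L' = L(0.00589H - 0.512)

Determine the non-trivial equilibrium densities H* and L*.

H* ≈ 86.9, L* ≈ 19.9

Set dL/dt = 0 with L > 0: 0.00589H - 0.512 = 0, so H* = 0.512/0.00589 = 86.9.
Set dH/dt = 0 with H > 0: 0.164 - 0.00823L = 0, so L* = 0.164/0.00823 = 19.9.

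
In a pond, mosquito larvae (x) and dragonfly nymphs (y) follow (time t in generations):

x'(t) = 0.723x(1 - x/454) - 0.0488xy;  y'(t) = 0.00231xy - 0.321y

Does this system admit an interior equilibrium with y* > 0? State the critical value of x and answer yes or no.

The predator equation gives dy/dt > 0 only when x > 0.321/0.00231 = 139.
Without the predator, x → K = 454. Since 454 > 139, the predator can invade and persist.

Threshold x = 139; K > 139, so yes, the predator persists.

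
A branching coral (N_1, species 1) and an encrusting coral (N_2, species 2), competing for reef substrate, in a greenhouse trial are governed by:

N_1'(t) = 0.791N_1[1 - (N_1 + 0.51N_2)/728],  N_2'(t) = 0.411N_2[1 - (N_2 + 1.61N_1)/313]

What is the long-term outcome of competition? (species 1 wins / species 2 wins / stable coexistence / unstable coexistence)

species 1 excludes species 2

Compare the nullcline intercepts: K1/α12 = 728/0.51 = 1430 > K2 = 313; K2/α21 = 313/1.61 = 194 < K1 = 728.
Since the inequalities point opposite ways, species 1 can invade but species 2 cannot.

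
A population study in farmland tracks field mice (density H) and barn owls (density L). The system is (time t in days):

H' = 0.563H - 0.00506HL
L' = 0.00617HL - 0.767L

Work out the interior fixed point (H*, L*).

H* ≈ 124, L* ≈ 111

Set dL/dt = 0 with L > 0: 0.00617H - 0.767 = 0, so H* = 0.767/0.00617 = 124.
Set dH/dt = 0 with H > 0: 0.563 - 0.00506L = 0, so L* = 0.563/0.00506 = 111.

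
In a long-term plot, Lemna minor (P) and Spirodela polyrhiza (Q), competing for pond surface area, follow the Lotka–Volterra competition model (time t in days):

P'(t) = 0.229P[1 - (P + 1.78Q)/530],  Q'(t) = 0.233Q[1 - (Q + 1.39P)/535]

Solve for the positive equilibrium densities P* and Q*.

Setting both brackets to zero gives the nullclines P + 1.78Q = 530 and 1.39P + Q = 535.
Substituting Q = 535 - 1.39P into the first: P(1 - 1.78·1.39) = 530 - 1.78·535.
So P* = -422/-1.47 = 286, and then Q* = 535 - 1.39·286 = 137.

P* ≈ 286, Q* ≈ 137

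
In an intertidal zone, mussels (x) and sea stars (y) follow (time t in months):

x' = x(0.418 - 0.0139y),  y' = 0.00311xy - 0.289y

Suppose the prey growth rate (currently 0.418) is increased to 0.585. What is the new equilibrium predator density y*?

y* ≈ 42.1

At the interior fixed point, setting dx/dt = 0 with x > 0 fixes y* = (prey growth rate)/(xy coefficient) — independent of the other coefficients.
With the change, y* = 0.585/0.0139 = 42.1; it rises from 30.1.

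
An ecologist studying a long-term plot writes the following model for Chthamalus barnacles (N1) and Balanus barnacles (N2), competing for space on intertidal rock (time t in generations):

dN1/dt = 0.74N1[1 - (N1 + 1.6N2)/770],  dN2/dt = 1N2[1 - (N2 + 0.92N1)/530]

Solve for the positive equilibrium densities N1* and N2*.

Setting both brackets to zero gives the nullclines N1 + 1.6N2 = 770 and 0.92N1 + N2 = 530.
Substituting N2 = 530 - 0.92N1 into the first: N1(1 - 1.6·0.92) = 770 - 1.6·530.
So N1* = -78/-0.472 = 165, and then N2* = 530 - 0.92·165 = 378.

N1* ≈ 165, N2* ≈ 378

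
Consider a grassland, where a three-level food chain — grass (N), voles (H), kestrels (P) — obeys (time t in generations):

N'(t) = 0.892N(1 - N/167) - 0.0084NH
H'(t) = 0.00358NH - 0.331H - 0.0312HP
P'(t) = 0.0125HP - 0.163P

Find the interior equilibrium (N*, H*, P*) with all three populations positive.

N* ≈ 146, H* ≈ 13, P* ≈ 6.2

From dP/dt = 0: 0.0125H* = 0.163, so H* = 13.
From dN/dt = 0: 0.892(1 - N*/167) = 0.0084·13, giving N* = 167·(1 - 0.123) = 146.
From dH/dt = 0: 0.00358·146 - 0.331 = 0.0312P*, so P* = 0.193/0.0312 = 6.2.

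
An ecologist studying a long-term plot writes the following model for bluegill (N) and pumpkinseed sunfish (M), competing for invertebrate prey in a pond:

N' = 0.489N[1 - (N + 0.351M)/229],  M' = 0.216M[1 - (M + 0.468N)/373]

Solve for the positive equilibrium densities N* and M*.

N* ≈ 117, M* ≈ 318

Setting both brackets to zero gives the nullclines N + 0.351M = 229 and 0.468N + M = 373.
Substituting M = 373 - 0.468N into the first: N(1 - 0.351·0.468) = 229 - 0.351·373.
So N* = 98.1/0.836 = 117, and then M* = 373 - 0.468·117 = 318.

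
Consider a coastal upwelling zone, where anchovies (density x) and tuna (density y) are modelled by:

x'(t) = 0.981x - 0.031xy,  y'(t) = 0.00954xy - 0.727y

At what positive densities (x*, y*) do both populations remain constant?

x* ≈ 76.2, y* ≈ 31.6

Set dy/dt = 0 with y > 0: 0.00954x - 0.727 = 0, so x* = 0.727/0.00954 = 76.2.
Set dx/dt = 0 with x > 0: 0.981 - 0.031y = 0, so y* = 0.981/0.031 = 31.6.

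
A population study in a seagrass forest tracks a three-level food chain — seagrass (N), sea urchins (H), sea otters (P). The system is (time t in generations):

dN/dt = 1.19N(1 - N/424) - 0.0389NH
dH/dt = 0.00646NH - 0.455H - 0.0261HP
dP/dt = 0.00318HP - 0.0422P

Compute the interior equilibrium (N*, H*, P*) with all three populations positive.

From dP/dt = 0: 0.00318H* = 0.0422, so H* = 13.3.
From dN/dt = 0: 1.19(1 - N*/424) = 0.0389·13.3, giving N* = 424·(1 - 0.434) = 240.
From dH/dt = 0: 0.00646·240 - 0.455 = 0.0261P*, so P* = 1.1/0.0261 = 42.

N* ≈ 240, H* ≈ 13.3, P* ≈ 42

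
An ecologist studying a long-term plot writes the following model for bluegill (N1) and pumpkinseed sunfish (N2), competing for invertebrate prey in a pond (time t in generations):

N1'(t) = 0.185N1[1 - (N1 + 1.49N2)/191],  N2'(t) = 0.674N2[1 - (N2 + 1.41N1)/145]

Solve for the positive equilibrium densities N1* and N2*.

N1* ≈ 22.8, N2* ≈ 113

Setting both brackets to zero gives the nullclines N1 + 1.49N2 = 191 and 1.41N1 + N2 = 145.
Substituting N2 = 145 - 1.41N1 into the first: N1(1 - 1.49·1.41) = 191 - 1.49·145.
So N1* = -25.1/-1.1 = 22.8, and then N2* = 145 - 1.41·22.8 = 113.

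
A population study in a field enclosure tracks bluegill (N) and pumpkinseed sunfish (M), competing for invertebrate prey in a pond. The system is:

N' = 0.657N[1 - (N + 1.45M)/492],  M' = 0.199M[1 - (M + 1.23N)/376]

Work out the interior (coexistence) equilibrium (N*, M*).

Setting both brackets to zero gives the nullclines N + 1.45M = 492 and 1.23N + M = 376.
Substituting M = 376 - 1.23N into the first: N(1 - 1.45·1.23) = 492 - 1.45·376.
So N* = -53.2/-0.783 = 67.9, and then M* = 376 - 1.23·67.9 = 292.

N* ≈ 67.9, M* ≈ 292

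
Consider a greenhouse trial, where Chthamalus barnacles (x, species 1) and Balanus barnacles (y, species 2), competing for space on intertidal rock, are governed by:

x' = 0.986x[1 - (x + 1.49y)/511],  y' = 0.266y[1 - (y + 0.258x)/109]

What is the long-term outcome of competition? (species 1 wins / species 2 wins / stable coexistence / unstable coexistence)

Compare the nullcline intercepts: K1/α12 = 511/1.49 = 343 > K2 = 109; K2/α21 = 109/0.258 = 422 < K1 = 511.
Since the inequalities point opposite ways, species 1 can invade but species 2 cannot.

species 1 excludes species 2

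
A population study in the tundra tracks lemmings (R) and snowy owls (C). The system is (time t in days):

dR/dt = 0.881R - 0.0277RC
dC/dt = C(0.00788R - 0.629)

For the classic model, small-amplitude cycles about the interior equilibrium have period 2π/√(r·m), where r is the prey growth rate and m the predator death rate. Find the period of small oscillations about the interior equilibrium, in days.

Here r = 0.881 and m = 0.629, so r·m = 0.554.
ω = √0.554 = 0.744 per day, hence T = 2π/ω ≈ 8.44 days.

T ≈ 8.44 days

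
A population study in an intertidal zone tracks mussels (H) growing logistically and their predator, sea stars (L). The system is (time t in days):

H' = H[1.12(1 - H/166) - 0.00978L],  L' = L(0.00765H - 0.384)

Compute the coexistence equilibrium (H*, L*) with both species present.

From dL/dt = 0 with L > 0: 0.00765H* = 0.384, so H* = 50.2.
Substitute into dH/dt = 0: 1.12(1 - 50.2/166) = 0.00978L*.
The bracket is 0.698, giving L* = 0.781/0.00978 = 79.9.

H* ≈ 50.2, L* ≈ 79.9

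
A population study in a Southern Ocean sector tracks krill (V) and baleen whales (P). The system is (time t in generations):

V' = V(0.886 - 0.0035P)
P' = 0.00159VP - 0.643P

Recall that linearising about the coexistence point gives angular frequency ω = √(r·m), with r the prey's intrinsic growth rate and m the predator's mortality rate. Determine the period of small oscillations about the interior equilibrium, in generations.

T ≈ 8.32 generations

Here r = 0.886 and m = 0.643, so r·m = 0.57.
ω = √0.57 = 0.755 per generation, hence T = 2π/ω ≈ 8.32 generations.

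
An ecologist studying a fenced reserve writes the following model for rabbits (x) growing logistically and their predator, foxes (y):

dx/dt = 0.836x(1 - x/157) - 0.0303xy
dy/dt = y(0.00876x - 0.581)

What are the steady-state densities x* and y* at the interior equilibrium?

From dy/dt = 0 with y > 0: 0.00876x* = 0.581, so x* = 66.3.
Substitute into dx/dt = 0: 0.836(1 - 66.3/157) = 0.0303y*.
The bracket is 0.578, giving y* = 0.483/0.0303 = 15.9.

x* ≈ 66.3, y* ≈ 15.9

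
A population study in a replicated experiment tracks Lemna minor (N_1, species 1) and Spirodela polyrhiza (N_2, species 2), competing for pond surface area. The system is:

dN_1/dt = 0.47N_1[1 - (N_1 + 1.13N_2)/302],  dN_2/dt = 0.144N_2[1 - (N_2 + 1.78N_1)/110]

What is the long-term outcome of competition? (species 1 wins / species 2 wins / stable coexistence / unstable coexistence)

species 1 excludes species 2

Compare the nullcline intercepts: K1/α12 = 302/1.13 = 267 > K2 = 110; K2/α21 = 110/1.78 = 61.8 < K1 = 302.
Since the inequalities point opposite ways, species 1 can invade but species 2 cannot.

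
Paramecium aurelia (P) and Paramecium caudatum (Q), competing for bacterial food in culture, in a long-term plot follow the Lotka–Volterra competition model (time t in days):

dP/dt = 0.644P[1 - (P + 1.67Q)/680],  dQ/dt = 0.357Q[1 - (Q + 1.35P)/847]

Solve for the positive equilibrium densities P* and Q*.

P* ≈ 585, Q* ≈ 56.6

Setting both brackets to zero gives the nullclines P + 1.67Q = 680 and 1.35P + Q = 847.
Substituting Q = 847 - 1.35P into the first: P(1 - 1.67·1.35) = 680 - 1.67·847.
So P* = -734/-1.25 = 585, and then Q* = 847 - 1.35·585 = 56.6.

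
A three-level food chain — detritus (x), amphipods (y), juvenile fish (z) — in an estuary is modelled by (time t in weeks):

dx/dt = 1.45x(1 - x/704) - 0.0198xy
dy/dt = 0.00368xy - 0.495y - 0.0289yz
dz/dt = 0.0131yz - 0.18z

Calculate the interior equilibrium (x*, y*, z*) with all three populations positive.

From dz/dt = 0: 0.0131y* = 0.18, so y* = 13.7.
From dx/dt = 0: 1.45(1 - x*/704) = 0.0198·13.7, giving x* = 704·(1 - 0.188) = 572.
From dy/dt = 0: 0.00368·572 - 0.495 = 0.0289z*, so z* = 1.61/0.0289 = 55.7.

x* ≈ 572, y* ≈ 13.7, z* ≈ 55.7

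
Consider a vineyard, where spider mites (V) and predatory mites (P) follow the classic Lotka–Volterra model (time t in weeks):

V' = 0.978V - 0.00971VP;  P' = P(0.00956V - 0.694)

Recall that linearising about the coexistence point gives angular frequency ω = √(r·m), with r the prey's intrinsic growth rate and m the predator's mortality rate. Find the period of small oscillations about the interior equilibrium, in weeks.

T ≈ 7.63 weeks

Here r = 0.978 and m = 0.694, so r·m = 0.679.
ω = √0.679 = 0.824 per week, hence T = 2π/ω ≈ 7.63 weeks.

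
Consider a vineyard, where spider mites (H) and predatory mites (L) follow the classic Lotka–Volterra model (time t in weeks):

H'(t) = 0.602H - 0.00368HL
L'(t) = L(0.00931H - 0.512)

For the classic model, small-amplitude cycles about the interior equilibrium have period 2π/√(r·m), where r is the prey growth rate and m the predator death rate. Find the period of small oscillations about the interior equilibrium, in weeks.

T ≈ 11.3 weeks

Here r = 0.602 and m = 0.512, so r·m = 0.308.
ω = √0.308 = 0.555 per week, hence T = 2π/ω ≈ 11.3 weeks.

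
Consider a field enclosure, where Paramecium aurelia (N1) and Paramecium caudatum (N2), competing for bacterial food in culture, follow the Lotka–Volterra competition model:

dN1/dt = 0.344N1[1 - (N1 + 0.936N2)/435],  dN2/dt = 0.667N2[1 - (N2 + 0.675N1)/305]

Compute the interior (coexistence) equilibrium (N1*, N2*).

N1* ≈ 406, N2* ≈ 30.9

Setting both brackets to zero gives the nullclines N1 + 0.936N2 = 435 and 0.675N1 + N2 = 305.
Substituting N2 = 305 - 0.675N1 into the first: N1(1 - 0.936·0.675) = 435 - 0.936·305.
So N1* = 150/0.368 = 406, and then N2* = 305 - 0.675·406 = 30.9.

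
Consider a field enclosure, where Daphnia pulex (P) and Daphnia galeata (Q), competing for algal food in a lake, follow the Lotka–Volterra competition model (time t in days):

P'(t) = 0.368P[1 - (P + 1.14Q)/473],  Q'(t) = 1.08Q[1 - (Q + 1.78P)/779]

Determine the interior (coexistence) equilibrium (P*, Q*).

P* ≈ 403, Q* ≈ 61.2

Setting both brackets to zero gives the nullclines P + 1.14Q = 473 and 1.78P + Q = 779.
Substituting Q = 779 - 1.78P into the first: P(1 - 1.14·1.78) = 473 - 1.14·779.
So P* = -415/-1.03 = 403, and then Q* = 779 - 1.78·403 = 61.2.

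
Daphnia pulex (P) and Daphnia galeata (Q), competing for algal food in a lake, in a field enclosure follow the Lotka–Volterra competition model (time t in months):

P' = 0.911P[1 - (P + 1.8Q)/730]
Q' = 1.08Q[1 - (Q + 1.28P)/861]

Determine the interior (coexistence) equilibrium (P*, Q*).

P* ≈ 629, Q* ≈ 56.3

Setting both brackets to zero gives the nullclines P + 1.8Q = 730 and 1.28P + Q = 861.
Substituting Q = 861 - 1.28P into the first: P(1 - 1.8·1.28) = 730 - 1.8·861.
So P* = -820/-1.3 = 629, and then Q* = 861 - 1.28·629 = 56.3.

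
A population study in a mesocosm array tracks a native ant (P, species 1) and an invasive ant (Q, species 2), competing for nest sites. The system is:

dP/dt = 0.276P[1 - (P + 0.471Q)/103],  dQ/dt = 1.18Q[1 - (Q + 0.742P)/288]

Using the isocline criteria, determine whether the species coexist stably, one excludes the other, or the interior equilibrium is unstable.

Compare the nullcline intercepts: K1/α12 = 103/0.471 = 219 < K2 = 288; K2/α21 = 288/0.742 = 388 > K1 = 103.
Since the inequalities point opposite ways, species 2 can invade but species 1 cannot.

species 2 excludes species 1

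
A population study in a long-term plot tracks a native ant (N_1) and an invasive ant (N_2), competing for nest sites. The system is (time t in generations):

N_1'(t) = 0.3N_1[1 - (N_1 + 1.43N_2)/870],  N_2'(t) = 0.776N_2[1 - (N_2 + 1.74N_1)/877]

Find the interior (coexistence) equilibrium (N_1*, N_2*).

Setting both brackets to zero gives the nullclines N_1 + 1.43N_2 = 870 and 1.74N_1 + N_2 = 877.
Substituting N_2 = 877 - 1.74N_1 into the first: N_1(1 - 1.43·1.74) = 870 - 1.43·877.
So N_1* = -384/-1.49 = 258, and then N_2* = 877 - 1.74·258 = 428.

N_1* ≈ 258, N_2* ≈ 428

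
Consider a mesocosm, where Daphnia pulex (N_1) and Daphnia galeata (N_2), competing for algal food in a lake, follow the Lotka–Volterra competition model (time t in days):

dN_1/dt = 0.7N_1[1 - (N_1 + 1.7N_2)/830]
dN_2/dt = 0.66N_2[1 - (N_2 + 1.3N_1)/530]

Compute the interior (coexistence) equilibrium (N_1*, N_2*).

N_1* ≈ 58.7, N_2* ≈ 454

Setting both brackets to zero gives the nullclines N_1 + 1.7N_2 = 830 and 1.3N_1 + N_2 = 530.
Substituting N_2 = 530 - 1.3N_1 into the first: N_1(1 - 1.7·1.3) = 830 - 1.7·530.
So N_1* = -71/-1.21 = 58.7, and then N_2* = 530 - 1.3·58.7 = 454.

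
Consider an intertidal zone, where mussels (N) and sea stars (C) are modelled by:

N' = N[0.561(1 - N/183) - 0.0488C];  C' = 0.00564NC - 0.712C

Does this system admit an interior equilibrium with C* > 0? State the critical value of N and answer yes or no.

Threshold N = 126; K > 126, so yes, the predator persists.

The predator equation gives dC/dt > 0 only when N > 0.712/0.00564 = 126.
Without the predator, N → K = 183. Since 183 > 126, the predator can invade and persist.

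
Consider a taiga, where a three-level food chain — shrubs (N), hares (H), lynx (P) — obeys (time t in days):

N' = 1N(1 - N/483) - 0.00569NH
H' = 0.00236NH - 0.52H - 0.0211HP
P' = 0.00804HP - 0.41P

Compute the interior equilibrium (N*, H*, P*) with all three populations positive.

N* ≈ 343, H* ≈ 51, P* ≈ 13.7

From dP/dt = 0: 0.00804H* = 0.41, so H* = 51.
From dN/dt = 0: 1(1 - N*/483) = 0.00569·51, giving N* = 483·(1 - 0.29) = 343.
From dH/dt = 0: 0.00236·343 - 0.52 = 0.0211P*, so P* = 0.289/0.0211 = 13.7.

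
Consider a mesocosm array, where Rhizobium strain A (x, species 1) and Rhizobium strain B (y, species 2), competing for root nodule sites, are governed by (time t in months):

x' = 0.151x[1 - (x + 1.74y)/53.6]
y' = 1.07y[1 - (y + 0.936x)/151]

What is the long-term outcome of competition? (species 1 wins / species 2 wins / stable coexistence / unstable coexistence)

Compare the nullcline intercepts: K1/α12 = 53.6/1.74 = 30.8 < K2 = 151; K2/α21 = 151/0.936 = 161 > K1 = 53.6.
Since the inequalities point opposite ways, species 2 can invade but species 1 cannot.

species 2 excludes species 1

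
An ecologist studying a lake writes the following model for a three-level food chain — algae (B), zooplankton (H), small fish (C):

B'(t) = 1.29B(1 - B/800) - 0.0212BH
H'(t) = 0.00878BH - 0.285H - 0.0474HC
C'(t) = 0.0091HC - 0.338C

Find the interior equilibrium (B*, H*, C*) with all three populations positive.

From dC/dt = 0: 0.0091H* = 0.338, so H* = 37.1.
From dB/dt = 0: 1.29(1 - B*/800) = 0.0212·37.1, giving B* = 800·(1 - 0.61) = 312.
From dH/dt = 0: 0.00878·312 - 0.285 = 0.0474C*, so C* = 2.45/0.0474 = 51.7.

B* ≈ 312, H* ≈ 37.1, C* ≈ 51.7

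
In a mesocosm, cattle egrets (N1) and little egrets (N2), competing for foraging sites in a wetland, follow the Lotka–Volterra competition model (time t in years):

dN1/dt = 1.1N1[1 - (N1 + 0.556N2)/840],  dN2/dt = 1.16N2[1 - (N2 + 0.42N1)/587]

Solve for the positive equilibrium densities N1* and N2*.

N1* ≈ 670, N2* ≈ 306

Setting both brackets to zero gives the nullclines N1 + 0.556N2 = 840 and 0.42N1 + N2 = 587.
Substituting N2 = 587 - 0.42N1 into the first: N1(1 - 0.556·0.42) = 840 - 0.556·587.
So N1* = 514/0.766 = 670, and then N2* = 587 - 0.42·670 = 306.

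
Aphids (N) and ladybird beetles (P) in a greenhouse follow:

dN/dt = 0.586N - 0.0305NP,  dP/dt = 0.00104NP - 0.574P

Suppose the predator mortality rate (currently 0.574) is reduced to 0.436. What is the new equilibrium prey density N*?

At the interior fixed point, setting dP/dt = 0 with P > 0 fixes N* = (predator death rate)/(NP coefficient) — independent of the other coefficients.
With the change, N* = 0.436/0.00104 = 419; it falls from 552.

N* ≈ 419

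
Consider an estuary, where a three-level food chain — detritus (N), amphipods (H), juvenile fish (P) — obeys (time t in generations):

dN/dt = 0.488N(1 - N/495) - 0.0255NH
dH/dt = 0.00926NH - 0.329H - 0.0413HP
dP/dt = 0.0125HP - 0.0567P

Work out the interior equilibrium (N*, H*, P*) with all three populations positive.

N* ≈ 378, H* ≈ 4.54, P* ≈ 76.7

From dP/dt = 0: 0.0125H* = 0.0567, so H* = 4.54.
From dN/dt = 0: 0.488(1 - N*/495) = 0.0255·4.54, giving N* = 495·(1 - 0.237) = 378.
From dH/dt = 0: 0.00926·378 - 0.329 = 0.0413P*, so P* = 3.17/0.0413 = 76.7.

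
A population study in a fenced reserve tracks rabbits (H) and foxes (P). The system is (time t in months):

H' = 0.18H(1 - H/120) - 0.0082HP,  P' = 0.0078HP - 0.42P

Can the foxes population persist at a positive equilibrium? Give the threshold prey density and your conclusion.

The predator equation gives dP/dt > 0 only when H > 0.42/0.0078 = 53.8.
Without the predator, H → K = 120. Since 120 > 53.8, the predator can invade and persist.

Threshold H = 53.8; K > 53.8, so yes, the predator persists.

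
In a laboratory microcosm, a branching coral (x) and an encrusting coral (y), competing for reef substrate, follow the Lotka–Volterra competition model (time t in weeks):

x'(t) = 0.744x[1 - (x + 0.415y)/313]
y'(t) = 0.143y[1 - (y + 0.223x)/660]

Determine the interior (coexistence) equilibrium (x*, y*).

Setting both brackets to zero gives the nullclines x + 0.415y = 313 and 0.223x + y = 660.
Substituting y = 660 - 0.223x into the first: x(1 - 0.415·0.223) = 313 - 0.415·660.
So x* = 39.1/0.907 = 43.1, and then y* = 660 - 0.223·43.1 = 650.

x* ≈ 43.1, y* ≈ 650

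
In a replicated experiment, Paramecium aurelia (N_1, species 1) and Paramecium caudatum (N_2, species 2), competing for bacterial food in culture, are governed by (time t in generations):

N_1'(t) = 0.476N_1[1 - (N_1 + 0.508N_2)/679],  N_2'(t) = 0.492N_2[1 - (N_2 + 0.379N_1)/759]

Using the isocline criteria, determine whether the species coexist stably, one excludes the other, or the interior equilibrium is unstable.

Compare the nullcline intercepts: K1/α12 = 679/0.508 = 1340 > K2 = 759; K2/α21 = 759/0.379 = 2000 > K1 = 679.
Since both inequalities hold, each species can invade when rare, so the interior equilibrium is stable.

stable coexistence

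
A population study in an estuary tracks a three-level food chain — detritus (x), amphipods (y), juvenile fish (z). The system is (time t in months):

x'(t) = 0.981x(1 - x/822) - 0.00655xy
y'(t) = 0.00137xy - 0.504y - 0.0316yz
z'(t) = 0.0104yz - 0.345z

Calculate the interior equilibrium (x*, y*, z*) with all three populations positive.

From dz/dt = 0: 0.0104y* = 0.345, so y* = 33.2.
From dx/dt = 0: 0.981(1 - x*/822) = 0.00655·33.2, giving x* = 822·(1 - 0.221) = 640.
From dy/dt = 0: 0.00137·640 - 0.504 = 0.0316z*, so z* = 0.373/0.0316 = 11.8.

x* ≈ 640, y* ≈ 33.2, z* ≈ 11.8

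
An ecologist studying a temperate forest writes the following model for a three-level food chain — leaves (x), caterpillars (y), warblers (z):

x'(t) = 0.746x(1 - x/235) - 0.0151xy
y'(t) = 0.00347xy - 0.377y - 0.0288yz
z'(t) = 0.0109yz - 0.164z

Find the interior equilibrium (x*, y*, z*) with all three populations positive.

From dz/dt = 0: 0.0109y* = 0.164, so y* = 15.
From dx/dt = 0: 0.746(1 - x*/235) = 0.0151·15, giving x* = 235·(1 - 0.305) = 163.
From dy/dt = 0: 0.00347·163 - 0.377 = 0.0288z*, so z* = 0.19/0.0288 = 6.6.

x* ≈ 163, y* ≈ 15, z* ≈ 6.6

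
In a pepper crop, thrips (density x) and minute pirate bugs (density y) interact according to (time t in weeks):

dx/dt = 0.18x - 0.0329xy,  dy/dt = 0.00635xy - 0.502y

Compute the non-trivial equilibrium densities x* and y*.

x* ≈ 79.1, y* ≈ 5.47

Set dy/dt = 0 with y > 0: 0.00635x - 0.502 = 0, so x* = 0.502/0.00635 = 79.1.
Set dx/dt = 0 with x > 0: 0.18 - 0.0329y = 0, so y* = 0.18/0.0329 = 5.47.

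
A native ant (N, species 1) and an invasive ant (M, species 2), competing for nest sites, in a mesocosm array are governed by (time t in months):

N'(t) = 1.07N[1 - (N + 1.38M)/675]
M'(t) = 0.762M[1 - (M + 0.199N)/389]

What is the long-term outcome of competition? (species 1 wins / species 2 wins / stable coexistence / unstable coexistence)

stable coexistence

Compare the nullcline intercepts: K1/α12 = 675/1.38 = 489 > K2 = 389; K2/α21 = 389/0.199 = 1950 > K1 = 675.
Since both inequalities hold, each species can invade when rare, so the interior equilibrium is stable.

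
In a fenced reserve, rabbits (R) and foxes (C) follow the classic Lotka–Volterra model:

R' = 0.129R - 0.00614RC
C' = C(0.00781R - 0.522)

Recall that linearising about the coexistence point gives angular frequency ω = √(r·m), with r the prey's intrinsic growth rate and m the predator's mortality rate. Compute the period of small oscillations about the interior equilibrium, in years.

Here r = 0.129 and m = 0.522, so r·m = 0.0673.
ω = √0.0673 = 0.259 per year, hence T = 2π/ω ≈ 24.2 years.

T ≈ 24.2 years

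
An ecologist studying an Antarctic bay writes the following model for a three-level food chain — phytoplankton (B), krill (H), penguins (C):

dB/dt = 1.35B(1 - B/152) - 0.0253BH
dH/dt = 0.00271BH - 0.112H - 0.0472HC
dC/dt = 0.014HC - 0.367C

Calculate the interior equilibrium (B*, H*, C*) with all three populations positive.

From dC/dt = 0: 0.014H* = 0.367, so H* = 26.2.
From dB/dt = 0: 1.35(1 - B*/152) = 0.0253·26.2, giving B* = 152·(1 - 0.491) = 77.3.
From dH/dt = 0: 0.00271·77.3 - 0.112 = 0.0472C*, so C* = 0.0976/0.0472 = 2.07.

B* ≈ 77.3, H* ≈ 26.2, C* ≈ 2.07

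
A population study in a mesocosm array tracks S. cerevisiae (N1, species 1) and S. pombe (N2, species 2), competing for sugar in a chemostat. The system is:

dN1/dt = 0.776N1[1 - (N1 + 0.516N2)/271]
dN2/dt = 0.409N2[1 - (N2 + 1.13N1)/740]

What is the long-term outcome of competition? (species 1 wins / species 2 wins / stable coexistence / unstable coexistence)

species 2 excludes species 1

Compare the nullcline intercepts: K1/α12 = 271/0.516 = 525 < K2 = 740; K2/α21 = 740/1.13 = 655 > K1 = 271.
Since the inequalities point opposite ways, species 2 can invade but species 1 cannot.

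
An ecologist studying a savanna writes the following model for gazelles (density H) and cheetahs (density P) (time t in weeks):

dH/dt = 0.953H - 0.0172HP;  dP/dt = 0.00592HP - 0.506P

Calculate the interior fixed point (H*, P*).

H* ≈ 85.5, P* ≈ 55.4

Set dP/dt = 0 with P > 0: 0.00592H - 0.506 = 0, so H* = 0.506/0.00592 = 85.5.
Set dH/dt = 0 with H > 0: 0.953 - 0.0172P = 0, so P* = 0.953/0.0172 = 55.4.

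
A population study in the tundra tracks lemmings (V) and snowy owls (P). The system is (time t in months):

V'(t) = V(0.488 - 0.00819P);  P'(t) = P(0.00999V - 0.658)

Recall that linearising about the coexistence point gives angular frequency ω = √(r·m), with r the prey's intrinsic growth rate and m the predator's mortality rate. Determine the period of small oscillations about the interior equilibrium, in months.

T ≈ 11.1 months

Here r = 0.488 and m = 0.658, so r·m = 0.321.
ω = √0.321 = 0.567 per month, hence T = 2π/ω ≈ 11.1 months.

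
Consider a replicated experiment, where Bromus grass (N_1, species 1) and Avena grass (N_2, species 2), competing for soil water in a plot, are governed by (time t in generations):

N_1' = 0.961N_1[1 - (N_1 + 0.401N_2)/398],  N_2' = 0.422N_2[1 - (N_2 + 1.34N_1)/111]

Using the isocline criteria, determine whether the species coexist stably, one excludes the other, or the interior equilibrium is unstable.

Compare the nullcline intercepts: K1/α12 = 398/0.401 = 993 > K2 = 111; K2/α21 = 111/1.34 = 82.8 < K1 = 398.
Since the inequalities point opposite ways, species 1 can invade but species 2 cannot.

species 1 excludes species 2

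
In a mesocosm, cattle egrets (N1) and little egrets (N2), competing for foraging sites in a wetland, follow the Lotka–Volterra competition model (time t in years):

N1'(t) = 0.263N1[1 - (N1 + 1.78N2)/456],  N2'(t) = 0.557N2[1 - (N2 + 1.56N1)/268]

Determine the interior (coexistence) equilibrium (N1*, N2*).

N1* ≈ 11.8, N2* ≈ 250

Setting both brackets to zero gives the nullclines N1 + 1.78N2 = 456 and 1.56N1 + N2 = 268.
Substituting N2 = 268 - 1.56N1 into the first: N1(1 - 1.78·1.56) = 456 - 1.78·268.
So N1* = -21/-1.78 = 11.8, and then N2* = 268 - 1.56·11.8 = 250.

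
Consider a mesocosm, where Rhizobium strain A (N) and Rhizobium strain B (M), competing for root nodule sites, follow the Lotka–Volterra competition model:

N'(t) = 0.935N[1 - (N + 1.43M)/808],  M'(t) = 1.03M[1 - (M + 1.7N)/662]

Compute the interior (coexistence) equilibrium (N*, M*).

N* ≈ 96.9, M* ≈ 497

Setting both brackets to zero gives the nullclines N + 1.43M = 808 and 1.7N + M = 662.
Substituting M = 662 - 1.7N into the first: N(1 - 1.43·1.7) = 808 - 1.43·662.
So N* = -139/-1.43 = 96.9, and then M* = 662 - 1.7·96.9 = 497.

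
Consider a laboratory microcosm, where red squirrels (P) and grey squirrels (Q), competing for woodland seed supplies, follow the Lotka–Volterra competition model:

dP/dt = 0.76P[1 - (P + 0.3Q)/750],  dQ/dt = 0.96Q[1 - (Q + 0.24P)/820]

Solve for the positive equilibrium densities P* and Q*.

Setting both brackets to zero gives the nullclines P + 0.3Q = 750 and 0.24P + Q = 820.
Substituting Q = 820 - 0.24P into the first: P(1 - 0.3·0.24) = 750 - 0.3·820.
So P* = 504/0.928 = 543, and then Q* = 820 - 0.24·543 = 690.

P* ≈ 543, Q* ≈ 690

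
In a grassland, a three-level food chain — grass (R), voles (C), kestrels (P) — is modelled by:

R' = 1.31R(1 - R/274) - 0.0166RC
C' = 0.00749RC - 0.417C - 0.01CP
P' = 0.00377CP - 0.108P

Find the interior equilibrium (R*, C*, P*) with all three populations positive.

From dP/dt = 0: 0.00377C* = 0.108, so C* = 28.6.
From dR/dt = 0: 1.31(1 - R*/274) = 0.0166·28.6, giving R* = 274·(1 - 0.363) = 175.
From dC/dt = 0: 0.00749·175 - 0.417 = 0.01P*, so P* = 0.89/0.01 = 89.

R* ≈ 175, C* ≈ 28.6, P* ≈ 89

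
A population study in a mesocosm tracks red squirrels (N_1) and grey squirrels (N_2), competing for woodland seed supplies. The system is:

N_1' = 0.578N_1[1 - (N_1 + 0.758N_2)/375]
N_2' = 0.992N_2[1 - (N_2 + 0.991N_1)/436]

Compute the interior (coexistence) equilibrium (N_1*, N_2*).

N_1* ≈ 179, N_2* ≈ 259

Setting both brackets to zero gives the nullclines N_1 + 0.758N_2 = 375 and 0.991N_1 + N_2 = 436.
Substituting N_2 = 436 - 0.991N_1 into the first: N_1(1 - 0.758·0.991) = 375 - 0.758·436.
So N_1* = 44.5/0.249 = 179, and then N_2* = 436 - 0.991·179 = 259.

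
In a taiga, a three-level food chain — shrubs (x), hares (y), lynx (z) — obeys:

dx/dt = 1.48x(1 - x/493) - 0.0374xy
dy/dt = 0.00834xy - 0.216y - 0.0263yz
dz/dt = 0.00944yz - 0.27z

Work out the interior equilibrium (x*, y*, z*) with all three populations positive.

x* ≈ 137, y* ≈ 28.6, z* ≈ 35.1

From dz/dt = 0: 0.00944y* = 0.27, so y* = 28.6.
From dx/dt = 0: 1.48(1 - x*/493) = 0.0374·28.6, giving x* = 493·(1 - 0.723) = 137.
From dy/dt = 0: 0.00834·137 - 0.216 = 0.0263z*, so z* = 0.924/0.0263 = 35.1.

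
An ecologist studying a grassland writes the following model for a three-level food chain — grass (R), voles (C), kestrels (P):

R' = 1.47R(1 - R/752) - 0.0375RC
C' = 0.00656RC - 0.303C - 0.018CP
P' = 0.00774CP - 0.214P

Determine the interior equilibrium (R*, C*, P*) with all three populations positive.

From dP/dt = 0: 0.00774C* = 0.214, so C* = 27.6.
From dR/dt = 0: 1.47(1 - R*/752) = 0.0375·27.6, giving R* = 752·(1 - 0.705) = 222.
From dC/dt = 0: 0.00656·222 - 0.303 = 0.018P*, so P* = 1.15/0.018 = 63.9.

R* ≈ 222, C* ≈ 27.6, P* ≈ 63.9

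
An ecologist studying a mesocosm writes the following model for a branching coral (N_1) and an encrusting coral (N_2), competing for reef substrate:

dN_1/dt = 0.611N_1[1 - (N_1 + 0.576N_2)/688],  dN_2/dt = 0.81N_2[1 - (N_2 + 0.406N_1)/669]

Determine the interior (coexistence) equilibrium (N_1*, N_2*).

N_1* ≈ 395, N_2* ≈ 509

Setting both brackets to zero gives the nullclines N_1 + 0.576N_2 = 688 and 0.406N_1 + N_2 = 669.
Substituting N_2 = 669 - 0.406N_1 into the first: N_1(1 - 0.576·0.406) = 688 - 0.576·669.
So N_1* = 303/0.766 = 395, and then N_2* = 669 - 0.406·395 = 509.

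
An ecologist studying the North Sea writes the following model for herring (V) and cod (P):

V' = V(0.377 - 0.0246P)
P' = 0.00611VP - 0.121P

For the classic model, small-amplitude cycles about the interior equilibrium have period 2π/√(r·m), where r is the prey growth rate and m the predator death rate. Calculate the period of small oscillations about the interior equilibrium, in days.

Here r = 0.377 and m = 0.121, so r·m = 0.0456.
ω = √0.0456 = 0.214 per day, hence T = 2π/ω ≈ 29.4 days.

T ≈ 29.4 days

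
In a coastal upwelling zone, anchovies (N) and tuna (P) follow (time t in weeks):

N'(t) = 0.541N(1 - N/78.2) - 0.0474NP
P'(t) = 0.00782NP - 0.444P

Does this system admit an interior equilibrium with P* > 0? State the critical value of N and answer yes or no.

Threshold N = 56.8; K > 56.8, so yes, the predator persists.

The predator equation gives dP/dt > 0 only when N > 0.444/0.00782 = 56.8.
Without the predator, N → K = 78.2. Since 78.2 > 56.8, the predator can invade and persist.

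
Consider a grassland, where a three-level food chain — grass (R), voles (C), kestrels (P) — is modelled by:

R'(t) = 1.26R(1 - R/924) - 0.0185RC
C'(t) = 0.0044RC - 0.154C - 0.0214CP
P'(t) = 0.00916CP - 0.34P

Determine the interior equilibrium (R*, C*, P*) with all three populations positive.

R* ≈ 420, C* ≈ 37.1, P* ≈ 79.2

From dP/dt = 0: 0.00916C* = 0.34, so C* = 37.1.
From dR/dt = 0: 1.26(1 - R*/924) = 0.0185·37.1, giving R* = 924·(1 - 0.545) = 420.
From dC/dt = 0: 0.0044·420 - 0.154 = 0.0214P*, so P* = 1.7/0.0214 = 79.2.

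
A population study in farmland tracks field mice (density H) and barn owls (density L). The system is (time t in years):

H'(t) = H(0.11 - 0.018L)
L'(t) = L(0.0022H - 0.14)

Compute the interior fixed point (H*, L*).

Set dL/dt = 0 with L > 0: 0.0022H - 0.14 = 0, so H* = 0.14/0.0022 = 63.6.
Set dH/dt = 0 with H > 0: 0.11 - 0.018L = 0, so L* = 0.11/0.018 = 6.11.

H* ≈ 63.6, L* ≈ 6.11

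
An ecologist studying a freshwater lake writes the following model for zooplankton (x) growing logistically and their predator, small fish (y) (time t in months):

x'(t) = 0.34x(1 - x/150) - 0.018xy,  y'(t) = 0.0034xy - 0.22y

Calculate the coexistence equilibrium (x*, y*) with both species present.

From dy/dt = 0 with y > 0: 0.0034x* = 0.22, so x* = 64.7.
Substitute into dx/dt = 0: 0.34(1 - 64.7/150) = 0.018y*.
The bracket is 0.569, giving y* = 0.193/0.018 = 10.7.

x* ≈ 64.7, y* ≈ 10.7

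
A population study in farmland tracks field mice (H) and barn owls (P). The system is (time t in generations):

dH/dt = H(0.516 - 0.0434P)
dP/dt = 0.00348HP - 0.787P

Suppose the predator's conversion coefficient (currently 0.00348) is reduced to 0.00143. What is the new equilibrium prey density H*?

At the interior fixed point, setting dP/dt = 0 with P > 0 fixes H* = (predator death rate)/(HP coefficient) — independent of the other coefficients.
With the change, H* = 0.787/0.00143 = 550; it rises from 226.

H* ≈ 550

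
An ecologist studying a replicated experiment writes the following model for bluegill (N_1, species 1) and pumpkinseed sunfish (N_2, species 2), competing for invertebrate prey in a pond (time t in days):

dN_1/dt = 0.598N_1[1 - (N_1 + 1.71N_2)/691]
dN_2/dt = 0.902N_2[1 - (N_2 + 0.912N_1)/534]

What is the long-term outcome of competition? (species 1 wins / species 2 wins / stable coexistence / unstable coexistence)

Compare the nullcline intercepts: K1/α12 = 691/1.71 = 404 < K2 = 534; K2/α21 = 534/0.912 = 586 < K1 = 691.
Since both are reversed, neither can invade when rare; the interior point is a saddle.

unstable coexistence (outcome depends on initial conditions)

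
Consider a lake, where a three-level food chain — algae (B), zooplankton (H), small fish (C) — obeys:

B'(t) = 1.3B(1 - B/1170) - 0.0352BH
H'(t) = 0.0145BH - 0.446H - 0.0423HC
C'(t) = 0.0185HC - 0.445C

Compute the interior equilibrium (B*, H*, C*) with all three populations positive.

From dC/dt = 0: 0.0185H* = 0.445, so H* = 24.1.
From dB/dt = 0: 1.3(1 - B*/1170) = 0.0352·24.1, giving B* = 1170·(1 - 0.651) = 408.
From dH/dt = 0: 0.0145·408 - 0.446 = 0.0423C*, so C* = 5.47/0.0423 = 129.

B* ≈ 408, H* ≈ 24.1, C* ≈ 129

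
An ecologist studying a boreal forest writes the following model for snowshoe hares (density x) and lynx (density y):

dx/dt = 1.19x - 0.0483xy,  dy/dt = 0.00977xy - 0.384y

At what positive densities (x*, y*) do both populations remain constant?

x* ≈ 39.3, y* ≈ 24.6

Set dy/dt = 0 with y > 0: 0.00977x - 0.384 = 0, so x* = 0.384/0.00977 = 39.3.
Set dx/dt = 0 with x > 0: 1.19 - 0.0483y = 0, so y* = 1.19/0.0483 = 24.6.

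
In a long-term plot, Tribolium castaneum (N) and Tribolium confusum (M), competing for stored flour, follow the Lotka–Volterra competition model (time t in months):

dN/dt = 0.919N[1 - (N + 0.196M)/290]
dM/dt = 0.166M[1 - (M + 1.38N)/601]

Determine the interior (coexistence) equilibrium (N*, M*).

N* ≈ 236, M* ≈ 275

Setting both brackets to zero gives the nullclines N + 0.196M = 290 and 1.38N + M = 601.
Substituting M = 601 - 1.38N into the first: N(1 - 0.196·1.38) = 290 - 0.196·601.
So N* = 172/0.73 = 236, and then M* = 601 - 1.38·236 = 275.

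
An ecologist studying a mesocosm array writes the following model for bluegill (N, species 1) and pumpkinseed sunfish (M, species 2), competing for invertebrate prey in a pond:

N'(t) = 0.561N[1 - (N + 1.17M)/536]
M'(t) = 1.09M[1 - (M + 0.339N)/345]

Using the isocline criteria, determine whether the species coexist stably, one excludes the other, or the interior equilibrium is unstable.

Compare the nullcline intercepts: K1/α12 = 536/1.17 = 458 > K2 = 345; K2/α21 = 345/0.339 = 1020 > K1 = 536.
Since both inequalities hold, each species can invade when rare, so the interior equilibrium is stable.

stable coexistence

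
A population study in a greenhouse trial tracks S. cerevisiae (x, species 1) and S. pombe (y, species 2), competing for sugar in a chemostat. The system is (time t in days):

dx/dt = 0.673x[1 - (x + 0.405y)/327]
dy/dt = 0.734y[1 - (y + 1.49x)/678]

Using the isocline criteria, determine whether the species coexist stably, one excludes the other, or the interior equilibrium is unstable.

Compare the nullcline intercepts: K1/α12 = 327/0.405 = 807 > K2 = 678; K2/α21 = 678/1.49 = 455 > K1 = 327.
Since both inequalities hold, each species can invade when rare, so the interior equilibrium is stable.

stable coexistence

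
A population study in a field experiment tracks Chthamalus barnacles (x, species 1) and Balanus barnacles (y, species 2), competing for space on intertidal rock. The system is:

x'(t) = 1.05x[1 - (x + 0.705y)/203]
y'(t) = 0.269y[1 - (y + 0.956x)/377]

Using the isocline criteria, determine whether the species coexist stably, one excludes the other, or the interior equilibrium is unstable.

species 2 excludes species 1

Compare the nullcline intercepts: K1/α12 = 203/0.705 = 288 < K2 = 377; K2/α21 = 377/0.956 = 394 > K1 = 203.
Since the inequalities point opposite ways, species 2 can invade but species 1 cannot.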